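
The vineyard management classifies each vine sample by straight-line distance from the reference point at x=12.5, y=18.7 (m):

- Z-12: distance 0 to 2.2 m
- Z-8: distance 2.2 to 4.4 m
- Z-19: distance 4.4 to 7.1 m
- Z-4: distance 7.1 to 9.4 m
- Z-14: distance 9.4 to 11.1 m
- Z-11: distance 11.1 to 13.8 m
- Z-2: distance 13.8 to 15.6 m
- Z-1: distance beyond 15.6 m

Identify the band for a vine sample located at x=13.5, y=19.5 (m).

Z-12

Distance = √((13.5−12.5)² + (19.5−18.7)²) = √(1.000 + 0.640) = 1.281 m.
0 ≤ 1.281 < 2.2 → Z-12.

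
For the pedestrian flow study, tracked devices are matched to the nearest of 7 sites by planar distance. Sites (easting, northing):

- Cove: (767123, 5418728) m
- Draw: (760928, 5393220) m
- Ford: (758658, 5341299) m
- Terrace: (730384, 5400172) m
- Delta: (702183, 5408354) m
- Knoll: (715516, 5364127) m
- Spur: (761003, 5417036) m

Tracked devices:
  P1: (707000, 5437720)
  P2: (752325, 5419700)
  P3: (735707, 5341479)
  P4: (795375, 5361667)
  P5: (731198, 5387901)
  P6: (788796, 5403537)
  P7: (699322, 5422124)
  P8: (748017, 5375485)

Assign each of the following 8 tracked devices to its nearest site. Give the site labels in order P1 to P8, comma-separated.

P1 → Delta (d²=885565445.00)
P2 → Spur (d²=82404580.00)
P3 → Ford (d²=526780801.00)
P4 → Ford (d²=1762993513.00)
P5 → Terrace (d²=151240037.00)
P6 → Cove (d²=700485410.00)
P7 → Delta (d²=197798221.00)
P8 → Draw (d²=481224146.00)

Delta, Spur, Ford, Ford, Terrace, Cove, Delta, Draw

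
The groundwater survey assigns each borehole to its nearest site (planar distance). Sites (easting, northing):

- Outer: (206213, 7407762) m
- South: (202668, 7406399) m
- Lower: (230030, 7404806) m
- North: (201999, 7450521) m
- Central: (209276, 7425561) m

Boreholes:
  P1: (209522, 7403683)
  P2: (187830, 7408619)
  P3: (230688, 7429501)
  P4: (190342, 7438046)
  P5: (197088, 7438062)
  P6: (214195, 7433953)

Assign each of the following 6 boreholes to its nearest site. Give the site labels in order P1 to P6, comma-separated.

Outer, South, Central, North, North, Central

P1 → Outer (d²=27587722.00)
P2 → South (d²=225094644.00)
P3 → Central (d²=473997344.00)
P4 → North (d²=291511274.00)
P5 → North (d²=179344602.00)
P6 → Central (d²=94622225.00)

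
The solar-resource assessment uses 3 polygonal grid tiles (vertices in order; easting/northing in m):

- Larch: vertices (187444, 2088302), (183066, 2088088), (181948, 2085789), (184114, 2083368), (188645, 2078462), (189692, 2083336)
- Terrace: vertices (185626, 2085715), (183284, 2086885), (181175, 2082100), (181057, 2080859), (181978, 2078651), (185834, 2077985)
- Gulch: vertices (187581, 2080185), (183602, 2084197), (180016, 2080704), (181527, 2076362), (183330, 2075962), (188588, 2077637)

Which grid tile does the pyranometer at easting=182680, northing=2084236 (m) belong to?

Terrace

Cast a ray rightward from (182680, 2084236). For each polygon, the edges (by vertex number in listed order) whose endpoints lie on opposite sides of northing = 2084236, where each meets that height, and whether that is right or left of the point:
Larch: 3–4 at easting≈183337.4 (right), 6–1 at easting≈189284.6 (right) → 2 crossings.
Terrace: 2–3 at easting≈182116.4 (left), 6–1 at easting≈185665.8 (right) → 1 crossing.
Gulch: no edge straddles that height → 0 crossings.
Only Terrace has an odd count, so the point is inside Terrace.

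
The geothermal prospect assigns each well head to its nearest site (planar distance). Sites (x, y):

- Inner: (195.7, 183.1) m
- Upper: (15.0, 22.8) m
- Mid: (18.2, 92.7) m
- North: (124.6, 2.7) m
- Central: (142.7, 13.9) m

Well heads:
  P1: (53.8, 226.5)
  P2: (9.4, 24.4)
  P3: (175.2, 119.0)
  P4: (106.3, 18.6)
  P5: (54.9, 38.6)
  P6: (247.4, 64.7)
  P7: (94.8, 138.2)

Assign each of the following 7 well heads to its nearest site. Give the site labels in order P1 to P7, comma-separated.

Mid, Upper, Inner, North, Upper, Central, Mid

P1 → Mid (d²=19169.80)
P2 → Upper (d²=33.92)
P3 → Inner (d²=4529.06)
P4 → North (d²=587.70)
P5 → Upper (d²=1841.65)
P6 → Central (d²=13542.73)
P7 → Mid (d²=7937.81)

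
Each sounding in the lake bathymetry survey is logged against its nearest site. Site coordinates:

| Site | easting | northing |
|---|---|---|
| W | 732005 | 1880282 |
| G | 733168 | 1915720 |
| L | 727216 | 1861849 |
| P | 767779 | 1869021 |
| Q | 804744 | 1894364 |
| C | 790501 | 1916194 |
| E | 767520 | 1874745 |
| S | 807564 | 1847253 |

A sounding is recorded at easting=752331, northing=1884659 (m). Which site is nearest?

Squared distances to each site:
W: 432304405.000; G: 1332006290.000; L: 1151059325.000; P: 483187748.000; Q: 2841309594.000; C: 2451405125.000; E: 328993117.000; S: 4449893125.000.
Minimum at E.

E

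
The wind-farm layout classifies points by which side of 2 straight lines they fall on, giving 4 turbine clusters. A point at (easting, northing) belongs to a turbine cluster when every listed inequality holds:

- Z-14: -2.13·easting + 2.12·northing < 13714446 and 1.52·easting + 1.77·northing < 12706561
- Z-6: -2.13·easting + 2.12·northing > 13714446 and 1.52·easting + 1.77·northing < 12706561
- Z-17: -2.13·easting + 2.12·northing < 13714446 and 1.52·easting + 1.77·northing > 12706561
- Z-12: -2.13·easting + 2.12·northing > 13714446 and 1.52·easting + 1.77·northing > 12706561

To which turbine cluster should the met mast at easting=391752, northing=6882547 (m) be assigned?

Z-12

-2.13·391752 + 2.12·6882547 = 13756567.880, which is > 13714446
1.52·391752 + 1.77·6882547 = 12777571.230, which is > 12706561
This sign pattern matches Z-12.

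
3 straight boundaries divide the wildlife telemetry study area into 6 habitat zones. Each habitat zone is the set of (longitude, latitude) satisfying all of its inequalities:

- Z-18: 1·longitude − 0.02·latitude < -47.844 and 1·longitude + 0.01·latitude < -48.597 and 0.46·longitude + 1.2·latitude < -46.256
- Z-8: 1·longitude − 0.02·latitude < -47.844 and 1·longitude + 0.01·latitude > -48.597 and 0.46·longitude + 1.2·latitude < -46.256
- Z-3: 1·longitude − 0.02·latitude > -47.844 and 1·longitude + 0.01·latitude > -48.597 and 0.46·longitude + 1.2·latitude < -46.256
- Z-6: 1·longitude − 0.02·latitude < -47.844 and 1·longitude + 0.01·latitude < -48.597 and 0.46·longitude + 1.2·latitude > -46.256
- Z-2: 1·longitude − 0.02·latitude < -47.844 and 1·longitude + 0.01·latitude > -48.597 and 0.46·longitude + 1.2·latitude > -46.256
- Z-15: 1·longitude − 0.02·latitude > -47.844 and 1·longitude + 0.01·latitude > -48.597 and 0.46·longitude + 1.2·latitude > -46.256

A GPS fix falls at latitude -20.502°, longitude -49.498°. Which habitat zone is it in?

Z-18

1·-49.498 − 0.02·-20.502 = -49.088, which is < -47.844
1·-49.498 + 0.01·-20.502 = -49.703, which is < -48.597
0.46·-49.498 + 1.2·-20.502 = -47.371, which is < -46.256
This sign pattern matches Z-18.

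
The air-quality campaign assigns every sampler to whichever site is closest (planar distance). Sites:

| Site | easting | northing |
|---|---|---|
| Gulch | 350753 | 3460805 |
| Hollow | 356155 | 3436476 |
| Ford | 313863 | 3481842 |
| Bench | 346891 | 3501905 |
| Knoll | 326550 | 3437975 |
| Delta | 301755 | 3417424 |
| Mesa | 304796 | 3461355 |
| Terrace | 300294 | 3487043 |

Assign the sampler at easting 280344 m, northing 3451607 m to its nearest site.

Mesa

Squared distances to each site:
Gulch: 5042030485.000; Hollow: 5976254882.000; Ford: 2037678586.000; Bench: 6958392013.000; Knoll: 2320825860.000; Delta: 1626908410.000; Mesa: 692923808.000; Terrace: 1653712596.000.
Minimum at Mesa.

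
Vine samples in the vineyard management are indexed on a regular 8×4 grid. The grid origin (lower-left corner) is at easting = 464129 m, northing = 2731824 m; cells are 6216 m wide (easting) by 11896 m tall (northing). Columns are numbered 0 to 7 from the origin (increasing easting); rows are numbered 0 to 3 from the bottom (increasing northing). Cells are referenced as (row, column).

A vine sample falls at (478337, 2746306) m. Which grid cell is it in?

Column index: ⌊(478337 − 464129) / 6216⌋ = ⌊2.286⌋ = 2
Row offset from origin: ⌊(2746306 − 2731824) / 11896⌋ = ⌊1.217⌋ = 1 → row 1

(1, 2)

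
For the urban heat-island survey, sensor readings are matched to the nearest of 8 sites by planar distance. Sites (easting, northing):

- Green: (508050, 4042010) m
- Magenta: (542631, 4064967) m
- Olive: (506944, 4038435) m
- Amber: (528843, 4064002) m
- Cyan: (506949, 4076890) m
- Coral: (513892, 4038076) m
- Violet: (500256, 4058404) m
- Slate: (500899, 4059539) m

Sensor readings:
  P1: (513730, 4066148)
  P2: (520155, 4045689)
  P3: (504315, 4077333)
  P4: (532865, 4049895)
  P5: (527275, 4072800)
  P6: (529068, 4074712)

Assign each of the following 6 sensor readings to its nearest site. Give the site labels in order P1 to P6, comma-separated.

P1 → Cyan (d²=161372525.00)
P2 → Coral (d²=97182938.00)
P3 → Cyan (d²=7134205.00)
P4 → Amber (d²=215183933.00)
P5 → Amber (d²=79863428.00)
P6 → Amber (d²=114754725.00)

Cyan, Coral, Cyan, Amber, Amber, Amber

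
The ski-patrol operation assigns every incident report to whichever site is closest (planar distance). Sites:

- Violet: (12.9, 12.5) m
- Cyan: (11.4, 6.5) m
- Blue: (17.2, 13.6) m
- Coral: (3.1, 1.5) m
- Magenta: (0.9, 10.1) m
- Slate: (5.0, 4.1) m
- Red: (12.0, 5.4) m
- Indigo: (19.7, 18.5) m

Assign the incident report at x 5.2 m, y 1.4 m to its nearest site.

Coral

Squared distances to each site:
Violet: 182.500; Cyan: 64.450; Blue: 292.840; Coral: 4.420; Magenta: 94.180; Slate: 7.330; Red: 62.240; Indigo: 502.660.
Minimum at Coral.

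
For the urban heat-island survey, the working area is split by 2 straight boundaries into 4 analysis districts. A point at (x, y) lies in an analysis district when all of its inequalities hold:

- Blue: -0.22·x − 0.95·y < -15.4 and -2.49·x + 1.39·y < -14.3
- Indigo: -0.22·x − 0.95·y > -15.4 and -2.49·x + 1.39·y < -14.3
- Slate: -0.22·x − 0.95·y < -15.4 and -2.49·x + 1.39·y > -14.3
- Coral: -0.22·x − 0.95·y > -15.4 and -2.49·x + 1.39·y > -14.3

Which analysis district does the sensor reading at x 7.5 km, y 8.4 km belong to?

-0.22·7.5 − 0.95·8.4 = -9.630, which is > -15.4
-2.49·7.5 + 1.39·8.4 = -6.999, which is > -14.3
This sign pattern matches Coral.

Coral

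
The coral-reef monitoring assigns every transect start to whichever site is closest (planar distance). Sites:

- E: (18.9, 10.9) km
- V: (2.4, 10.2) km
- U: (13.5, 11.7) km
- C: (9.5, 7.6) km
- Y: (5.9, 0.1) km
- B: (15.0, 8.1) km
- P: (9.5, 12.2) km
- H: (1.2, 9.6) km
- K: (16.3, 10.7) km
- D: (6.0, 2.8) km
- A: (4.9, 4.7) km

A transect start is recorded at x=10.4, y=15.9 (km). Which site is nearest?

P

Squared distances to each site:
E: 97.250; V: 96.490; U: 27.250; C: 69.700; Y: 269.890; B: 82.000; P: 14.500; H: 124.330; K: 61.850; D: 190.970; A: 155.690.
Minimum at P.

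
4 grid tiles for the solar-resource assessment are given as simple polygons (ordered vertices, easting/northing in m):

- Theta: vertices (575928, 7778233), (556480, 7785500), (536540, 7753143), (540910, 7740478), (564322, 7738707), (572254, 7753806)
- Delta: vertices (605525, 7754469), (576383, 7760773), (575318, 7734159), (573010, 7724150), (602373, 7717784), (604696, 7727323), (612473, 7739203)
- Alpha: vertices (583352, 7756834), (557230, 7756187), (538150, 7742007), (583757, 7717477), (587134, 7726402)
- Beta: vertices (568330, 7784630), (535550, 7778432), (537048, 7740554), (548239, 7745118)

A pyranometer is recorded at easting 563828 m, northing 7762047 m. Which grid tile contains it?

Cast a ray rightward from (563828, 7762047). For each polygon, the edges (by vertex number in listed order) whose endpoints lie on opposite sides of northing = 7762047, where each meets that height, and whether that is right or left of the point:
Theta: 2–3 at easting≈542027.1 (left), 6–1 at easting≈573493.5 (right) → 1 crossing.
Delta: no edge straddles that height → 0 crossings.
Alpha: no edge straddles that height → 0 crossings.
Beta: 2–3 at easting≈536198.0 (left), 4–1 at easting≈556847.0 (left) → 0 crossings.
Only Theta has an odd count, so the point is inside Theta.

Theta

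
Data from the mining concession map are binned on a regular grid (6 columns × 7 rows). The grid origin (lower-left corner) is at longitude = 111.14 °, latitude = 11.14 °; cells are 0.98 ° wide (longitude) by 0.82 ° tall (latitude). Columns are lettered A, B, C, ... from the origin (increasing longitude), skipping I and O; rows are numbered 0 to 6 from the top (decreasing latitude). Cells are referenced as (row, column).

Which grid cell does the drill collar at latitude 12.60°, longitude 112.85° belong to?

Column index: ⌊(112.85 − 111.14) / 0.98⌋ = ⌊1.745⌋ = 1 → column B
Row offset from origin: ⌊(12.60 − 11.14) / 0.82⌋ = ⌊1.780⌋ = 1 → row 5 (counted from top)

(5, B)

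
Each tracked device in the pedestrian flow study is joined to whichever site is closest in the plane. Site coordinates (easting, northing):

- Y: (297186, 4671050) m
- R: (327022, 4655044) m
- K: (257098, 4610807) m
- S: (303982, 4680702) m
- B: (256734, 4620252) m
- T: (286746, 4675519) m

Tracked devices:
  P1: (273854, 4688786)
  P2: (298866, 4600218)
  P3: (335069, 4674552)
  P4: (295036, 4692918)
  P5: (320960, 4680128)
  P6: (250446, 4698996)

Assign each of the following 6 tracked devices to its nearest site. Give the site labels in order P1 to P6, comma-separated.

P1 → T (d²=342216953.00)
P2 → K (d²=1856692745.00)
P3 → R (d²=445316273.00)
P4 → S (d²=229261572.00)
P5 → S (d²=288581960.00)
P6 → T (d²=1868859529.00)

T, K, R, S, S, T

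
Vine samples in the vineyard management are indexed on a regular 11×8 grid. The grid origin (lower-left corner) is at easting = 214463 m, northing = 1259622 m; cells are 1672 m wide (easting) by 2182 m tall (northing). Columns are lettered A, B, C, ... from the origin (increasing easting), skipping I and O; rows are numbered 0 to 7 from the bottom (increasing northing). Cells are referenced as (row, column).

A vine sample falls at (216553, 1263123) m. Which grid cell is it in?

Column index: ⌊(216553 − 214463) / 1672⌋ = ⌊1.250⌋ = 1 → column B
Row offset from origin: ⌊(1263123 − 1259622) / 2182⌋ = ⌊1.604⌋ = 1 → row 1

(1, B)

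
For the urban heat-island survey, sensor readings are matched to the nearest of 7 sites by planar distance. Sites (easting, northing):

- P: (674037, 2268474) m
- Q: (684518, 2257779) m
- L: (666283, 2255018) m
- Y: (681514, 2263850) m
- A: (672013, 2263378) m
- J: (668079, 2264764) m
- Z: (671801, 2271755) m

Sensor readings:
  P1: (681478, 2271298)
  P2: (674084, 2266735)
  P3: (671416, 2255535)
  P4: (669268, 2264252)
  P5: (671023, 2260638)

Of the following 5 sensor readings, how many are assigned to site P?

P1 → Y
P2 → P
P3 → L
P4 → J
P5 → A
1 of the 5 goes to P.

1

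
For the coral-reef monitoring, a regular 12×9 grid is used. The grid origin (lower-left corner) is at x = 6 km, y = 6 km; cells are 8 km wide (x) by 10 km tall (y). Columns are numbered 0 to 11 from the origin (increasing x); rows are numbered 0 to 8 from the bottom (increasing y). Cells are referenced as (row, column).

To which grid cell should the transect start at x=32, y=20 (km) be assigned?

Column index: ⌊(32 − 6) / 8⌋ = ⌊3.250⌋ = 3
Row offset from origin: ⌊(20 − 6) / 10⌋ = ⌊1.400⌋ = 1 → row 1

(1, 3)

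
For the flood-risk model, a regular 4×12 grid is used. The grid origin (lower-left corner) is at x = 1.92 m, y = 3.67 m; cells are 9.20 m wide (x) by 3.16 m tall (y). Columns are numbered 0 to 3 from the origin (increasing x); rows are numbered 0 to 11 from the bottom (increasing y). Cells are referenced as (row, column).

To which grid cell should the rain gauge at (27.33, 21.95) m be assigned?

(5, 2)

Column index: ⌊(27.33 − 1.92) / 9.20⌋ = ⌊2.762⌋ = 2
Row offset from origin: ⌊(21.95 − 3.67) / 3.16⌋ = ⌊5.785⌋ = 5 → row 5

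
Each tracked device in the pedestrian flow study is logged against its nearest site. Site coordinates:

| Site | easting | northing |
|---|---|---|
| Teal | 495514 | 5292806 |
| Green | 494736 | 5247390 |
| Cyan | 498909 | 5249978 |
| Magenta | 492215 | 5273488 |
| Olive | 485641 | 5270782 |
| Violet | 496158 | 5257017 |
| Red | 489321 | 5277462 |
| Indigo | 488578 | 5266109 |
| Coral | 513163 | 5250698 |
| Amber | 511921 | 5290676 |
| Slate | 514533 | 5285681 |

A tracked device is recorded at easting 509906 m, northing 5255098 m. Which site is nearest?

Squared distances to each site:
Teal: 1629022928.000; Green: 289542164.000; Cyan: 147148409.000; Magenta: 651163581.000; Olive: 834778081.000; Violet: 192690065.000; Red: 923890721.000; Indigo: 576125705.000; Coral: 29968049.000; Amber: 1269854309.000; Slate: 956729018.000.
Minimum at Coral.

Coral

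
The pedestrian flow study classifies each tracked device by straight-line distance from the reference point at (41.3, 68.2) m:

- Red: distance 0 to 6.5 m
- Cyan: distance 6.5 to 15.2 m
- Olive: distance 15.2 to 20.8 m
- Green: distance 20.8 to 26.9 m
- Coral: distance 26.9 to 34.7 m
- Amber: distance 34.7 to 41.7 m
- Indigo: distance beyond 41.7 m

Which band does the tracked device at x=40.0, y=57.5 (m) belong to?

Cyan

Distance = √((40.0−41.3)² + (57.5−68.2)²) = √(1.690 + 114.490) = 10.779 m.
6.5 ≤ 10.779 < 15.2 → Cyan.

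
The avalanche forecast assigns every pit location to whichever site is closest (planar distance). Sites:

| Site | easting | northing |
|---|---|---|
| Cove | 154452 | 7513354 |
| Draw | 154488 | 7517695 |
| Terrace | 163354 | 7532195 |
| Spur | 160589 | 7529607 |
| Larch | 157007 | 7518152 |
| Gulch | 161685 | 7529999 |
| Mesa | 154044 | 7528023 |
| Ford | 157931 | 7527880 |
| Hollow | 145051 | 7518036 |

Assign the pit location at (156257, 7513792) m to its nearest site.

Squared distances to each site:
Cove: 3449869.000; Draw: 18362770.000; Terrace: 389037818.000; Spur: 268880449.000; Larch: 19572100.000; Gulch: 292130033.000; Mesa: 207418730.000; Ford: 201274020.000; Hollow: 143585972.000.
Minimum at Cove.

Cove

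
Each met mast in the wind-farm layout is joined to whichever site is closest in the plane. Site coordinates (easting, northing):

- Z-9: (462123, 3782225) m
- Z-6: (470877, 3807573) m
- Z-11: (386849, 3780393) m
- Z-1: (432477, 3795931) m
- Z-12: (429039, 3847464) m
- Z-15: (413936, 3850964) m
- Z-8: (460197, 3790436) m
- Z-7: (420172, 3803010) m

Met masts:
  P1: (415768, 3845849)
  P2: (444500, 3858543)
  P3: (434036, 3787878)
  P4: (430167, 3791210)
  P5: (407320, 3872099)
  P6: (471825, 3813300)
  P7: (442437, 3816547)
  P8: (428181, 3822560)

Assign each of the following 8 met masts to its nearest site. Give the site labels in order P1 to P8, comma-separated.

P1 → Z-15 (d²=29519449.00)
P2 → Z-12 (d²=361786762.00)
P3 → Z-1 (d²=67281290.00)
P4 → Z-1 (d²=27623941.00)
P5 → Z-15 (d²=490459681.00)
P6 → Z-6 (d²=33697233.00)
P7 → Z-1 (d²=524221056.00)
P8 → Z-7 (d²=446346581.00)

Z-15, Z-12, Z-1, Z-1, Z-15, Z-6, Z-1, Z-7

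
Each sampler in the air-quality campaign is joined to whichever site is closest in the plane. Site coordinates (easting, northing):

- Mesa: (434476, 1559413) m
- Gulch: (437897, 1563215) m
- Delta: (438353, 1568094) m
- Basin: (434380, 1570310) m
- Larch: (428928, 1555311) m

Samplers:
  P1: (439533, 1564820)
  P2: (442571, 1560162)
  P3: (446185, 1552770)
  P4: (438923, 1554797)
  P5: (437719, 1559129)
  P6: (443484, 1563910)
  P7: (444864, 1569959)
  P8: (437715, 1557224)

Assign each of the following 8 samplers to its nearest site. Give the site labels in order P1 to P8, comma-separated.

Gulch, Gulch, Gulch, Mesa, Mesa, Gulch, Delta, Mesa

P1 → Gulch (d²=5252521.00)
P2 → Gulch (d²=31167085.00)
P3 → Gulch (d²=177788969.00)
P4 → Mesa (d²=41083265.00)
P5 → Mesa (d²=10597705.00)
P6 → Gulch (d²=31697594.00)
P7 → Delta (d²=45871346.00)
P8 → Mesa (d²=15282842.00)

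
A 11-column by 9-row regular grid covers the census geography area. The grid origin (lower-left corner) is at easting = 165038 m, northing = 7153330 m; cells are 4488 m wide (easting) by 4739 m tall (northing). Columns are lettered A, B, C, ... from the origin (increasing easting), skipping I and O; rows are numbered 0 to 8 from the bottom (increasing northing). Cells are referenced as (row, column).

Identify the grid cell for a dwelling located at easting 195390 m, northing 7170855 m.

Column index: ⌊(195390 − 165038) / 4488⌋ = ⌊6.763⌋ = 6 → column G
Row offset from origin: ⌊(7170855 − 7153330) / 4739⌋ = ⌊3.698⌋ = 3 → row 3

(3, G)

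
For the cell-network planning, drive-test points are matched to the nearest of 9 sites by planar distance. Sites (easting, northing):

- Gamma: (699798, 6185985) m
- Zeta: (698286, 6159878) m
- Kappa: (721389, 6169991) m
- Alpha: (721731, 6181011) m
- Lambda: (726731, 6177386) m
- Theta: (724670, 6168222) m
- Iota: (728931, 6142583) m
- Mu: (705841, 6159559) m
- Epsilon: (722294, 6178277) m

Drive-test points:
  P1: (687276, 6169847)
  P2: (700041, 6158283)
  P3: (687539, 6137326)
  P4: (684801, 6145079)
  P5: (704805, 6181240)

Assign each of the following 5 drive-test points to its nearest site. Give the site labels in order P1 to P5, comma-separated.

P1 → Zeta (d²=220601061.00)
P2 → Zeta (d²=5624050.00)
P3 → Zeta (d²=624090713.00)
P4 → Zeta (d²=400855626.00)
P5 → Gamma (d²=47585074.00)

Zeta, Zeta, Zeta, Zeta, Gamma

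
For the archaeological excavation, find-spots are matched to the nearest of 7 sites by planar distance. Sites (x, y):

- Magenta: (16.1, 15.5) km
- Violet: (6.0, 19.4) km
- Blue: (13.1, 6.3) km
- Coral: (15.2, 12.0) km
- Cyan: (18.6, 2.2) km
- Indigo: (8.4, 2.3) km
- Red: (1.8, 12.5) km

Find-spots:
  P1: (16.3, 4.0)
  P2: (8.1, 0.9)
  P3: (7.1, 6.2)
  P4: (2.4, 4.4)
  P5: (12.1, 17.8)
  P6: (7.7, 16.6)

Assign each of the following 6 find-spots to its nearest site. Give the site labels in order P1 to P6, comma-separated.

Cyan, Indigo, Indigo, Indigo, Magenta, Violet

P1 → Cyan (d²=8.53)
P2 → Indigo (d²=2.05)
P3 → Indigo (d²=16.90)
P4 → Indigo (d²=40.41)
P5 → Magenta (d²=21.29)
P6 → Violet (d²=10.73)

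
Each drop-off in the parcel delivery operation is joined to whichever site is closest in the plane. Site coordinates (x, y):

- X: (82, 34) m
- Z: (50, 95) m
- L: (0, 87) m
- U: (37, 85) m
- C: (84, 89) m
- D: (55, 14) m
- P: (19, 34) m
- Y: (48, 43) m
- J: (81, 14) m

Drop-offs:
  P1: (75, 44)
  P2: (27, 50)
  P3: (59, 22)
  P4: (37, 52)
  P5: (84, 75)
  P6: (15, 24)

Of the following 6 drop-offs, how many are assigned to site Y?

1

P1 → X
P2 → P
P3 → D
P4 → Y
P5 → C
P6 → P
1 of the 6 goes to Y.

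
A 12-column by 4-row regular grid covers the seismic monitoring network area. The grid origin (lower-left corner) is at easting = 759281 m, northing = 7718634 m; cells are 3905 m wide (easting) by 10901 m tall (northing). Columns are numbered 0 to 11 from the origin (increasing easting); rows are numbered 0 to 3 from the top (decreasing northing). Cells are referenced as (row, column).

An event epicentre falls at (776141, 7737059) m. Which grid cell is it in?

(2, 4)

Column index: ⌊(776141 − 759281) / 3905⌋ = ⌊4.318⌋ = 4
Row offset from origin: ⌊(7737059 − 7718634) / 10901⌋ = ⌊1.690⌋ = 1 → row 2 (counted from top)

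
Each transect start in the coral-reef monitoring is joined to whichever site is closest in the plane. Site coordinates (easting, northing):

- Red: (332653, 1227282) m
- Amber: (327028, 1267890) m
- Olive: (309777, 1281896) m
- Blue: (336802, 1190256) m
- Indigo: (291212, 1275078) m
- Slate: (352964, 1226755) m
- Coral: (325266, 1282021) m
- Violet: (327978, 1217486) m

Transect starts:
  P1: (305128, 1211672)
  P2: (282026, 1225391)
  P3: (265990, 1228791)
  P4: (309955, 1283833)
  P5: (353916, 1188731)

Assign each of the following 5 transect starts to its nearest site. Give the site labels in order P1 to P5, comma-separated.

Violet, Violet, Indigo, Olive, Blue

P1 → Violet (d²=555925096.00)
P2 → Violet (d²=2174075329.00)
P3 → Indigo (d²=2778635653.00)
P4 → Olive (d²=3783653.00)
P5 → Blue (d²=295214621.00)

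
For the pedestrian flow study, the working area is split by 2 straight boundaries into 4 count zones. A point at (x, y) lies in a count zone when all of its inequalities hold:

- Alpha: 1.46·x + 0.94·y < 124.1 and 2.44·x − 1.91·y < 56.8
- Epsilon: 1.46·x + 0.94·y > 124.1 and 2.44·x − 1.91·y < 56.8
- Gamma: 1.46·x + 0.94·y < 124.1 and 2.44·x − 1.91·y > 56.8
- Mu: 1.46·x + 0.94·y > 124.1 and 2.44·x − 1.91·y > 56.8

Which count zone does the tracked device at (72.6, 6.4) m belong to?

1.46·72.6 + 0.94·6.4 = 112.012, which is < 124.1
2.44·72.6 − 1.91·6.4 = 164.920, which is > 56.8
This sign pattern matches Gamma.

Gamma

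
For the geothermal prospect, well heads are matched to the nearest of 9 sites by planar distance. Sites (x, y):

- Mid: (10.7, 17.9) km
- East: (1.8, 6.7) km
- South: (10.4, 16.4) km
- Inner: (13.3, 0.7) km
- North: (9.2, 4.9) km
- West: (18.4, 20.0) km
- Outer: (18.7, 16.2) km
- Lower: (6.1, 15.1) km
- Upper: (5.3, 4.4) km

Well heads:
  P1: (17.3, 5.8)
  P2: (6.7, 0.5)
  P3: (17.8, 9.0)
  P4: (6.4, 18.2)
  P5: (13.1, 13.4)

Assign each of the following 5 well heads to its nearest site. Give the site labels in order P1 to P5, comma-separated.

Inner, Upper, Outer, Lower, South

P1 → Inner (d²=42.01)
P2 → Upper (d²=17.17)
P3 → Outer (d²=52.65)
P4 → Lower (d²=9.70)
P5 → South (d²=16.29)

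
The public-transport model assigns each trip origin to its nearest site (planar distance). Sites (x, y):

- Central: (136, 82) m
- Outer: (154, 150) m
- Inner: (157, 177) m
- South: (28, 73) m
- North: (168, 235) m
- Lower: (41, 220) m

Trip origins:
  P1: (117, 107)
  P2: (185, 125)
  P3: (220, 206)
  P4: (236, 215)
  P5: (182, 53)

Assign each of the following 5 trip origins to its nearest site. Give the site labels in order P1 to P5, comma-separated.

Central, Outer, North, North, Central

P1 → Central (d²=986.00)
P2 → Outer (d²=1586.00)
P3 → North (d²=3545.00)
P4 → North (d²=5024.00)
P5 → Central (d²=2957.00)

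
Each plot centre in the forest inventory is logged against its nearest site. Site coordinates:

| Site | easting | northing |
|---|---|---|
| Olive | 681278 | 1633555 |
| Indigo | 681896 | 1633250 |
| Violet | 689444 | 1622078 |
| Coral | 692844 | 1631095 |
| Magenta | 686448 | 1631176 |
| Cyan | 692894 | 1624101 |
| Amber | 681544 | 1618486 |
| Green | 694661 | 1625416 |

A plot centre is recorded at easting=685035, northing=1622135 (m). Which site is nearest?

Squared distances to each site:
Olive: 144531449.000; Indigo: 133396546.000; Violet: 19442530.000; Coral: 141262081.000; Magenta: 83736250.000; Cyan: 65629037.000; Amber: 25502282.000; Green: 103424837.000.
Minimum at Violet.

Violet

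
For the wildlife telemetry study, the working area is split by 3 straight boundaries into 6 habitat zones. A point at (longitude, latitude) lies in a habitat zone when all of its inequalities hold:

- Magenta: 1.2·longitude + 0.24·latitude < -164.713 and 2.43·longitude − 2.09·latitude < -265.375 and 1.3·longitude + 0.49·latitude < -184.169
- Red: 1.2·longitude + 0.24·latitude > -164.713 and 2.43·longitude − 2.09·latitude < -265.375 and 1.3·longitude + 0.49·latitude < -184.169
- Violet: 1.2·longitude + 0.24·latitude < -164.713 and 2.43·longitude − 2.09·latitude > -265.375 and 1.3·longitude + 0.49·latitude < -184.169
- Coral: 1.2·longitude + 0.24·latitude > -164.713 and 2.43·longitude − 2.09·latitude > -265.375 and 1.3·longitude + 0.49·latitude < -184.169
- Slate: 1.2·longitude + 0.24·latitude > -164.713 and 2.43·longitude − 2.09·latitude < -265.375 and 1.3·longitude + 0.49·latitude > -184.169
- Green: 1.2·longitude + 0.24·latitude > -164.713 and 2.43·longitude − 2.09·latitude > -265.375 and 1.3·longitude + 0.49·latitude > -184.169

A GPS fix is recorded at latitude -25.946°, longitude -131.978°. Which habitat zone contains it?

Red

1.2·-131.978 + 0.24·-25.946 = -164.601, which is > -164.713
2.43·-131.978 − 2.09·-25.946 = -266.479, which is < -265.375
1.3·-131.978 + 0.49·-25.946 = -184.285, which is < -184.169
This sign pattern matches Red.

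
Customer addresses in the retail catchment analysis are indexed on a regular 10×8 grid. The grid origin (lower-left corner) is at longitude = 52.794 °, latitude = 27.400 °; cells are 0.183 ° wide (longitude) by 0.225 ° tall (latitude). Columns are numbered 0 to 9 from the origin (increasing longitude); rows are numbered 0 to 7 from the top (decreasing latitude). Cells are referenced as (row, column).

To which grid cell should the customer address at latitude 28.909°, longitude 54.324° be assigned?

Column index: ⌊(54.324 − 52.794) / 0.183⌋ = ⌊8.361⌋ = 8
Row offset from origin: ⌊(28.909 − 27.400) / 0.225⌋ = ⌊6.707⌋ = 6 → row 1 (counted from top)

(1, 8)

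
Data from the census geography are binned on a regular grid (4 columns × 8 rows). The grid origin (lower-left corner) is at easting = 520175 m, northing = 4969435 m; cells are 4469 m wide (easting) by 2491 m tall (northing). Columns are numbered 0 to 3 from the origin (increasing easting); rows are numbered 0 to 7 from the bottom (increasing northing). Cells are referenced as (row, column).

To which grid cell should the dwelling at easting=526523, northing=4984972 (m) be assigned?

Column index: ⌊(526523 − 520175) / 4469⌋ = ⌊1.420⌋ = 1
Row offset from origin: ⌊(4984972 − 4969435) / 2491⌋ = ⌊6.237⌋ = 6 → row 6

(6, 1)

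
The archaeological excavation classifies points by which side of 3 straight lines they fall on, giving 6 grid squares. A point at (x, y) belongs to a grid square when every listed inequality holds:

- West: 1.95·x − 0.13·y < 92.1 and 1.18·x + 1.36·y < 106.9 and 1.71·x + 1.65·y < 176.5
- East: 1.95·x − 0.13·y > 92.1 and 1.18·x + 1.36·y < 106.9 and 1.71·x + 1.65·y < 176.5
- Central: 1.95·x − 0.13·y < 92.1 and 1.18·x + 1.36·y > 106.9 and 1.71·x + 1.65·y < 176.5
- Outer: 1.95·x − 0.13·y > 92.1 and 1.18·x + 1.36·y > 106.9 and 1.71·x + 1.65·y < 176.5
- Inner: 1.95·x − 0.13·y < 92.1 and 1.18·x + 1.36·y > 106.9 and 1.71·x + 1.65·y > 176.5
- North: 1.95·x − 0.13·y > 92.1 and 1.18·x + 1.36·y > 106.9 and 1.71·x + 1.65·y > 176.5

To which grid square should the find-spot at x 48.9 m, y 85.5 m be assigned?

1.95·48.9 − 0.13·85.5 = 84.240, which is < 92.1
1.18·48.9 + 1.36·85.5 = 173.982, which is > 106.9
1.71·48.9 + 1.65·85.5 = 224.694, which is > 176.5
This sign pattern matches Inner.

Inner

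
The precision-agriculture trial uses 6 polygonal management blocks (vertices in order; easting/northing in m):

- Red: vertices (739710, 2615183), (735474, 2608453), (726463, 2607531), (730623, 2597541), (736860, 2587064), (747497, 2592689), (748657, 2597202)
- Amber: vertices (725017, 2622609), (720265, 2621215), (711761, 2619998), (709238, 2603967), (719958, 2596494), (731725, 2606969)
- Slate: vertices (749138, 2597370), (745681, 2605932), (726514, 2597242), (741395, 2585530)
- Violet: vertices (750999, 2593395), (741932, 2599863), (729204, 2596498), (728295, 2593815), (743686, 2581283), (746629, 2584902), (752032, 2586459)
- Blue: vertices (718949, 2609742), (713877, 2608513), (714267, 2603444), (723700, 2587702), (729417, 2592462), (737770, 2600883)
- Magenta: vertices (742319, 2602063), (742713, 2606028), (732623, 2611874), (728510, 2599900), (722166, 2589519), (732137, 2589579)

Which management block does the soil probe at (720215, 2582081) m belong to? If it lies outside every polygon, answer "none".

none

Cast a ray rightward from (720215, 2582081). For each polygon, the edges (by vertex number in listed order) whose endpoints lie on opposite sides of northing = 2582081, where each meets that height, and whether that is right or left of the point:
Red: no edge straddles that height → 0 crossings.
Amber: no edge straddles that height → 0 crossings.
Slate: no edge straddles that height → 0 crossings.
Violet: 4–5 at easting≈742705.9 (right), 5–6 at easting≈744334.9 (right) → 2 crossings.
Blue: no edge straddles that height → 0 crossings.
Magenta: no edge straddles that height → 0 crossings.
All counts are even, so the point lies outside every listed polygon.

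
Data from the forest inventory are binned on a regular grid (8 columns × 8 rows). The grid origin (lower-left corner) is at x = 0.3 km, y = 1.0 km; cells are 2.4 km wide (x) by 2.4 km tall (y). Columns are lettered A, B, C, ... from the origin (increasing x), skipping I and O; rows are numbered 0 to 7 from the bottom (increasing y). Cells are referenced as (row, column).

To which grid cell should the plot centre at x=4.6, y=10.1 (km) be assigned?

Column index: ⌊(4.6 − 0.3) / 2.4⌋ = ⌊1.792⌋ = 1 → column B
Row offset from origin: ⌊(10.1 − 1.0) / 2.4⌋ = ⌊3.792⌋ = 3 → row 3

(3, B)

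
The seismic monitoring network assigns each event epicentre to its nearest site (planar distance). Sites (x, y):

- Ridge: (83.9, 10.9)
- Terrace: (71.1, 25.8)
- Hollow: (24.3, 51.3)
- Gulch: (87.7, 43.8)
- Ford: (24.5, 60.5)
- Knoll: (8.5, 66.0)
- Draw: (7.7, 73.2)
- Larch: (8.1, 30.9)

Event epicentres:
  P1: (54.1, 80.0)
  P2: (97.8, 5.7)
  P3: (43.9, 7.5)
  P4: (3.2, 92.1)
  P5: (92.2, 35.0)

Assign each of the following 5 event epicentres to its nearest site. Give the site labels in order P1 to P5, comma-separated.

P1 → Ford (d²=1256.41)
P2 → Ridge (d²=220.25)
P3 → Terrace (d²=1074.73)
P4 → Draw (d²=377.46)
P5 → Gulch (d²=97.69)

Ford, Ridge, Terrace, Draw, Gulch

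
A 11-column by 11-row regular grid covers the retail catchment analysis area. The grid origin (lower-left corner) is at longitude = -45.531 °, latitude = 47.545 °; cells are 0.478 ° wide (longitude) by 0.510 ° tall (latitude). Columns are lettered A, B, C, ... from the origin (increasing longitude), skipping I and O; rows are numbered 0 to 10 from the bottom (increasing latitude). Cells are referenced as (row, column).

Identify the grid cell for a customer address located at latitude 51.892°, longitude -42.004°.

(8, H)

Column index: ⌊(-42.004 − -45.531) / 0.478⌋ = ⌊7.379⌋ = 7 → column H
Row offset from origin: ⌊(51.892 − 47.545) / 0.510⌋ = ⌊8.524⌋ = 8 → row 8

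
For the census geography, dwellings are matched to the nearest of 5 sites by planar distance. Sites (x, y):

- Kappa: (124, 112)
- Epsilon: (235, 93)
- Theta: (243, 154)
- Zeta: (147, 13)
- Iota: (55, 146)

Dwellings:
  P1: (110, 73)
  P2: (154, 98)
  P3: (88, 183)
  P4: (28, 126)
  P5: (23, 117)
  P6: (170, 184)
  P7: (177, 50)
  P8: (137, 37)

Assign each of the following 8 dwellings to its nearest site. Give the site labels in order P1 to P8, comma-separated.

Kappa, Kappa, Iota, Iota, Iota, Theta, Zeta, Zeta

P1 → Kappa (d²=1717.00)
P2 → Kappa (d²=1096.00)
P3 → Iota (d²=2458.00)
P4 → Iota (d²=1129.00)
P5 → Iota (d²=1865.00)
P6 → Theta (d²=6229.00)
P7 → Zeta (d²=2269.00)
P8 → Zeta (d²=676.00)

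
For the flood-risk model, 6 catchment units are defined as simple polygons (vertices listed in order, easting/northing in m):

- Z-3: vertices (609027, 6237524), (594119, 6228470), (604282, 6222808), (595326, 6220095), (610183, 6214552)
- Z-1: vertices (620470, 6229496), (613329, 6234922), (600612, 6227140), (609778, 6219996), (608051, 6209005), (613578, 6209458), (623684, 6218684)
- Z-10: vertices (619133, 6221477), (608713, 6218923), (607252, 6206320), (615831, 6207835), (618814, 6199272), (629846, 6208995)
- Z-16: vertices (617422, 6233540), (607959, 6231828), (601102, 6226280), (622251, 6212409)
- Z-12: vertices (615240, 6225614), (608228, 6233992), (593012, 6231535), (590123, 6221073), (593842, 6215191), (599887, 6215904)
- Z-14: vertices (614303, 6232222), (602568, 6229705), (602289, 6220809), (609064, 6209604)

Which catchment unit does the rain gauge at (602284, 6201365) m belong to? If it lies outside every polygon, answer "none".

Cast a ray rightward from (602284, 6201365). For each polygon, the edges (by vertex number in listed order) whose endpoints lie on opposite sides of northing = 6201365, where each meets that height, and whether that is right or left of the point:
Z-3: no edge straddles that height → 0 crossings.
Z-1: no edge straddles that height → 0 crossings.
Z-10: 4–5 at easting≈618084.9 (right), 5–6 at easting≈621188.8 (right) → 2 crossings.
Z-16: no edge straddles that height → 0 crossings.
Z-12: no edge straddles that height → 0 crossings.
Z-14: no edge straddles that height → 0 crossings.
All counts are even, so the point lies outside every listed polygon.

none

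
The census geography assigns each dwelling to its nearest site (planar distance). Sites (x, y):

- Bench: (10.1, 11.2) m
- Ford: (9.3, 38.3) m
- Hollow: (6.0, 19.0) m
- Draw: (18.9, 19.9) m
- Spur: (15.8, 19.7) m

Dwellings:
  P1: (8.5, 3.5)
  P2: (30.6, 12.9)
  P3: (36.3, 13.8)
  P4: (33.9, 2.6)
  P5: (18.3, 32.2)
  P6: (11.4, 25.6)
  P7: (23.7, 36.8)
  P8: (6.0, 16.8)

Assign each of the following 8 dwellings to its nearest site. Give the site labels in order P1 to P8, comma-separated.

P1 → Bench (d²=61.85)
P2 → Draw (d²=185.89)
P3 → Draw (d²=339.97)
P4 → Draw (d²=524.29)
P5 → Ford (d²=118.21)
P6 → Spur (d²=54.17)
P7 → Ford (d²=209.61)
P8 → Hollow (d²=4.84)

Bench, Draw, Draw, Draw, Ford, Spur, Ford, Hollow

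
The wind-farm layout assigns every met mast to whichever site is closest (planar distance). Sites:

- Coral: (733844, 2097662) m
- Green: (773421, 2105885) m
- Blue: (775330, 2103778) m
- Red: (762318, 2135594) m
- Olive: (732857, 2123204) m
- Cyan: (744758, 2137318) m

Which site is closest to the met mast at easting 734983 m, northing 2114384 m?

Olive

Squared distances to each site:
Coral: 280922605.000; Green: 1549712845.000; Blue: 1740367645.000; Red: 1197066325.000; Olive: 82312276.000; Cyan: 621518981.000.
Minimum at Olive.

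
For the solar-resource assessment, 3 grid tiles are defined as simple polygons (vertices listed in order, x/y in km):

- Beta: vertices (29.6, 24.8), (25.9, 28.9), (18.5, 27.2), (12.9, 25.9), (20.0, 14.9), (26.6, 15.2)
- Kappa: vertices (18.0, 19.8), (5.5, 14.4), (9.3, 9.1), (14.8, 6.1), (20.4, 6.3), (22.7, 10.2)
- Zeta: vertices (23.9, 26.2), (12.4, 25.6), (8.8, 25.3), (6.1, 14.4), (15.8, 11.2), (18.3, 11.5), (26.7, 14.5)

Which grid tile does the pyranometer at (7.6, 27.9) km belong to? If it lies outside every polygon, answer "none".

none

Cast a ray rightward from (7.6, 27.9). For each polygon, the edges (by vertex number in listed order) whose endpoints lie on opposite sides of y = 27.9, where each meets that height, and whether that is right or left of the point:
Beta: 1–2 at x≈26.80 (right), 2–3 at x≈21.55 (right) → 2 crossings.
Kappa: no edge straddles that height → 0 crossings.
Zeta: no edge straddles that height → 0 crossings.
All counts are even, so the point lies outside every listed polygon.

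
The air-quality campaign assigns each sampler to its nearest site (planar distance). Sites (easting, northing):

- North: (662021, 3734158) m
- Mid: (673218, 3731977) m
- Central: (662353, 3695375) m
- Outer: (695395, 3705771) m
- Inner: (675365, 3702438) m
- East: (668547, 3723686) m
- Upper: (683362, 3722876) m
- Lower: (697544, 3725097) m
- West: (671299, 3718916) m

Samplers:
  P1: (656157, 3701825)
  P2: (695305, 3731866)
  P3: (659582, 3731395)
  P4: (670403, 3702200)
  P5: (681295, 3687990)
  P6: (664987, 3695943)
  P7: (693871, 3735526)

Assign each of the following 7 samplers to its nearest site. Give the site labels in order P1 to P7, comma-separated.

Central, Lower, North, Inner, Inner, Central, Lower

P1 → Central (d²=79992916.00)
P2 → Lower (d²=50832482.00)
P3 → North (d²=13582890.00)
P4 → Inner (d²=24678088.00)
P5 → Inner (d²=243909604.00)
P6 → Central (d²=7260580.00)
P7 → Lower (d²=122254970.00)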